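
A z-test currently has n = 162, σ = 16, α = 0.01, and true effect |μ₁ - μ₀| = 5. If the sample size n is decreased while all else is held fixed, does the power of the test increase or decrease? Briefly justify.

Power decreases: a smaller n inflates the standard error σ/√n, pulling the sampling distribution under H₁ back toward the critical value.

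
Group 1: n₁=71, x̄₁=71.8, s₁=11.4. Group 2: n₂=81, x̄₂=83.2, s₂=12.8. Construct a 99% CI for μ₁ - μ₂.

Difference = -11.4. SE = √(11.4²/71 + 12.8²/81) = 1.963. CI = (-16.46, -6.34)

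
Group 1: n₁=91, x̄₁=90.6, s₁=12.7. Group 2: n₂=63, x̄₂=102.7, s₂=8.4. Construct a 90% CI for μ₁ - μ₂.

Difference = -12.1. SE = √(12.7²/91 + 8.4²/63) = 1.701. CI = (-14.9, -9.3)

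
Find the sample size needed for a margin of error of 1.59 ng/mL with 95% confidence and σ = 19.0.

n = (z*σ/E)² = (1.96×19.0/1.59)² = 548.6 → n = 549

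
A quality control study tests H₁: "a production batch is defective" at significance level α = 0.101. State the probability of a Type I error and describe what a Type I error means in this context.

P(Type I error) = α = 0.101. A Type I error is rejecting H₀ when H₀ is actually true (false positive) — here, concluding that a production batch is defective when in fact this is not the case. Consequence: scrapping a good batch — wasted material and cost for no reason.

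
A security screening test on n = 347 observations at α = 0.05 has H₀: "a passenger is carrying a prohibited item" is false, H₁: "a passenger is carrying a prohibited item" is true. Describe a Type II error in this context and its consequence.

Type II error: failing to reject H₀ when it is false — concluding that a passenger is carrying a prohibited item is not supported when in fact it is. Consequence: letting a prohibited item through — security breach.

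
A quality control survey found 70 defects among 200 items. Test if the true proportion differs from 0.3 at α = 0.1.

p̂ = 0.35, p₀ = 0.3. z = (p̂ - p₀)/√(p₀(1-p₀)/n) = 1.543. Critical: ±1.645. Fail to reject H₀.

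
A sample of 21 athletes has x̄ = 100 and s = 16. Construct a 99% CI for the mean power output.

CI = x̄ ± t*(s/√n) = 100 ± 2.845(16/√21) = (90.07, 109.93)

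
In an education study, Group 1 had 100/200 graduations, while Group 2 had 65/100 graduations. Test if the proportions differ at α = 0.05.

p̂₁ = 0.5, p̂₂ = 0.65, pooled p̂ = 0.55. z = -2.462. Critical: ±1.96. Reject H₀.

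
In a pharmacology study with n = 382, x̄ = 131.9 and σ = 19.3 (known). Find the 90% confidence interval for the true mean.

CI = x̄ ± z*(σ/√n) = 131.9 ± 1.645(19.3/√382) = 131.9 ± 1.62 = (130.28, 133.52)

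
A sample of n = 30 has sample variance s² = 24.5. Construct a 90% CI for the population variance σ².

df = 29. χ²_{0.05} = 42.557, χ²_{0.95} = 17.708. CI for σ² = ((n-1)s²/χ²_{α/2}, (n-1)s²/χ²_{1-α/2}) = (29·24.5/42.557, 29·24.5/17.708) = (16.7, 40.12)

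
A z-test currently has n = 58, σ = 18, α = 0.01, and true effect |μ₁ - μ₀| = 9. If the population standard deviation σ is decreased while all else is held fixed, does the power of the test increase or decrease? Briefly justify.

Power increases: a smaller σ shrinks the standard error σ/√n, moving the sampling distribution under H₁ further from the critical value.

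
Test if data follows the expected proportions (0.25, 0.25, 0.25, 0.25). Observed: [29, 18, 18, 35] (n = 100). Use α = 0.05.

Expected: [25.0, 25.0, 25.0, 25.0]. χ² = 8.56. df = 3, critical = 7.815. Reject H₀.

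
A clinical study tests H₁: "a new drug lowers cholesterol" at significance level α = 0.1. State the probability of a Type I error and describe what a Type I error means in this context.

P(Type I error) = α = 0.1. A Type I error is rejecting H₀ when H₀ is actually true (false positive) — here, concluding that a new drug lowers cholesterol when in fact this is not the case. Consequence: approving an ineffective drug — patients take a useless medication and may skip effective alternatives.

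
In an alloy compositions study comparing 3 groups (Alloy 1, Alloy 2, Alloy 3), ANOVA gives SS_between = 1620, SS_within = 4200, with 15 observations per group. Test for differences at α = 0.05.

df_between = 2, df_within = 42. F = MS_between/MS_within = 810.0/100.0 = 8.1. F_crit ≈ 3.22. Reject H₀. At least one mean differs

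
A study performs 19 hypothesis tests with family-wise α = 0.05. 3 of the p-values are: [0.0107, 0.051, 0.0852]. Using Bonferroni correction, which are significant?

Bonferroni α = 0.05/19 = 0.00263. None of the given p-values are significant.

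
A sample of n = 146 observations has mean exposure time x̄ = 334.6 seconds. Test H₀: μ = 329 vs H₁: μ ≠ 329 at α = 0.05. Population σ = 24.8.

z = (x̄ - μ₀)/(σ/√n) = (334.6 - 329)/(24.8/√146) = 2.728. Critical value: ±1.96. Since |2.728| > 1.96, Reject H₀.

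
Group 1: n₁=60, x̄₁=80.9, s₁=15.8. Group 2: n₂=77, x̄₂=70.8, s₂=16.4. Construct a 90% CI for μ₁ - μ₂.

Difference = 10.1. SE = √(15.8²/60 + 16.4²/77) = 2.767. CI = (5.55, 14.65)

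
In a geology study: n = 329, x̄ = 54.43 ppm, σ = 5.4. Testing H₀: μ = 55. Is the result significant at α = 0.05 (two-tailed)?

z = (54.43 - 55)/(5.4/√329) = -1.915. Since |z| ≤ 1.96, not significant at α = 0.05.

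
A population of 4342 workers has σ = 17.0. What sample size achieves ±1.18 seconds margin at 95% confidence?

Without FPC: n₀ = (1.96×17.0/1.18)² = 797.344. With FPC: n = n₀N/(n₀+N-1) = 673.8 → n = 674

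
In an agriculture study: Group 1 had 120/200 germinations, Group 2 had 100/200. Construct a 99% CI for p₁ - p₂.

p̂₁ = 0.6, p̂₂ = 0.5. Difference = 0.1. CI = (-0.028, 0.228)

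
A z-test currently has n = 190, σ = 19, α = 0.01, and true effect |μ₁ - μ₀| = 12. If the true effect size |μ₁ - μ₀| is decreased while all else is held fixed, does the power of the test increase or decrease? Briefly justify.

Power decreases: a smaller true effect decreases the non-centrality λ = |μ₁ - μ₀|/(σ/√n).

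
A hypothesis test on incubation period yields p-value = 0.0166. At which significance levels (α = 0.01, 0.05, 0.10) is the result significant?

p = 0.0166. Significant at: α = 0.05, 0.1.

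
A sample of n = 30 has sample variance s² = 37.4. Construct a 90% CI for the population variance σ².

df = 29. χ²_{0.05} = 42.557, χ²_{0.95} = 17.708. CI for σ² = ((n-1)s²/χ²_{α/2}, (n-1)s²/χ²_{1-α/2}) = (29·37.4/42.557, 29·37.4/17.708) = (25.49, 61.25)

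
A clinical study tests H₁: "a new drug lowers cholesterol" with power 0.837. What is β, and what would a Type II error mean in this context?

β = 1 - power = 1 - 0.837 = 0.163. A Type II error is failing to reject H₀ when H₀ is false (false negative) — here, failing to conclude that a new drug lowers cholesterol when in fact it is true. Consequence: shelving an effective drug — patients miss out on a treatment that would have helped.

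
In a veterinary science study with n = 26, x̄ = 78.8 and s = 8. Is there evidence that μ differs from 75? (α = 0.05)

t = (x̄ - μ₀)/(s/√n) = (78.8 - 75)/(8/√26) = 2.422. df = 25, critical t = ±2.06. Reject H₀.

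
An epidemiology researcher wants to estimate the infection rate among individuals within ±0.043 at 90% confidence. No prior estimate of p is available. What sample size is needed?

Conservative approach: use p = 0.5 (maximizes p(1-p) = 0.25). n = z²(0.25)/E² = 1.645²×0.25/0.043² = 365.9 → n = 366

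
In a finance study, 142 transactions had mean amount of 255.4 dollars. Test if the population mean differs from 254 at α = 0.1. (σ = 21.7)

z = (x̄ - μ₀)/(σ/√n) = (255.4 - 254)/(21.7/√142) = 0.769. Critical value: ±1.645. Since |0.769| ≤ 1.645, Fail to reject H₀.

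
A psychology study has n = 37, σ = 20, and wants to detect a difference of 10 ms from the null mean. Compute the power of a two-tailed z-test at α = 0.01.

SE = σ/√n = 20/√37 = 3.288. Non-centrality λ = d/SE = 10/3.288 = 3.041. Power ≈ Φ(λ - z_{α/2}) = Φ(3.041 - 2.576) = Φ(0.465) = 0.679.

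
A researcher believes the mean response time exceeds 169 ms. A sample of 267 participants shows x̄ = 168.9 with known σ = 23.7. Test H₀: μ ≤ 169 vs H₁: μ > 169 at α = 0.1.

z = -0.069. Critical value: 1.28. Fail to reject H₀.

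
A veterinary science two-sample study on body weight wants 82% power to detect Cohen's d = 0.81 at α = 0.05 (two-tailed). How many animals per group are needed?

z_{α/2} = 1.96, z_β = Φ⁻¹(0.82) = 0.915. For large effect (d = 0.81): n per group = 2(z_{α/2} + z_β)²/d² = 2(1.96 + 0.915)²/0.81² = 25.2 → 26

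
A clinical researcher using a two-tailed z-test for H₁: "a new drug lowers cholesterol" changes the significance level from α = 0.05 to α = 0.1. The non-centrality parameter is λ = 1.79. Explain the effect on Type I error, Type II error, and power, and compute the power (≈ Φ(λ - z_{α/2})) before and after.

Increasing α from 0.05 to 0.1:
• Type I error rate increases (α is the Type I rate by definition).
• Critical value moves from z_{α/2} = 1.96 to 1.645, so power = Φ(λ - z_{α/2}) goes from Φ(1.79 - 1.96) = 0.433 to Φ(1.79 - 1.645) = 0.558.
• Type II error rate β = 1 - power therefore decreases (0.567 → 0.442).
Appropriate when false negatives are costly — here, shelving an effective drug — patients miss out on a treatment that would have helped.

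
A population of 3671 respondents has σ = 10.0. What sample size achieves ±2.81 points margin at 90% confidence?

Without FPC: n₀ = (1.645×10.0/2.81)² = 34.27. With FPC: n = n₀N/(n₀+N-1) = 34.0 → n = 34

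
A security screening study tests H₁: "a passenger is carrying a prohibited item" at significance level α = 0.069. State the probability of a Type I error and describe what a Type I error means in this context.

P(Type I error) = α = 0.069. A Type I error is rejecting H₀ when H₀ is actually true (false positive) — here, concluding that a passenger is carrying a prohibited item when in fact this is not the case. Consequence: detaining an innocent passenger — delay and inconvenience.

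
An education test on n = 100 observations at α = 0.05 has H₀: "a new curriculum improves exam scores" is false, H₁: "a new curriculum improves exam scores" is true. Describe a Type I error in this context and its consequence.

Type I error: rejecting H₀ when it is true — concluding that a new curriculum improves exam scores when in fact it is not. Consequence: adopting a curriculum that gives no real benefit — disruption for nothing.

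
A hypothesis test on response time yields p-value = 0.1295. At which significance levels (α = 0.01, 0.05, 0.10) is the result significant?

p = 0.1295. Not significant at any of the given levels.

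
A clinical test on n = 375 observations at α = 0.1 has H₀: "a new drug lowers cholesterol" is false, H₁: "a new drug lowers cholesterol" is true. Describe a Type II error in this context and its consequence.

Type II error: failing to reject H₀ when it is false — concluding that a new drug lowers cholesterol is not supported when in fact it is. Consequence: shelving an effective drug — patients miss out on a treatment that would have helped.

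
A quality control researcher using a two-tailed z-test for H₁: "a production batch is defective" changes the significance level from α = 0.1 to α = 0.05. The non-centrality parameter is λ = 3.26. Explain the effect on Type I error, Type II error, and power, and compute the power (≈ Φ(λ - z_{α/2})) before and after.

Decreasing α from 0.1 to 0.05:
• Type I error rate decreases (α is the Type I rate by definition).
• Critical value moves from z_{α/2} = 1.645 to 1.96, so power = Φ(λ - z_{α/2}) goes from Φ(3.26 - 1.645) = 0.947 to Φ(3.26 - 1.96) = 0.903.
• Type II error rate β = 1 - power therefore increases (0.053 → 0.097).
Appropriate when false positives are costly — here, scrapping a good batch — wasted material and cost for no reason.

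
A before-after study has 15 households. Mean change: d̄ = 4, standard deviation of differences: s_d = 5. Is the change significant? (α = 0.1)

t = d̄/(s_d/√n) = 4/(5/√15) = 3.098. df = 14, critical t = ±1.761. Reject H₀.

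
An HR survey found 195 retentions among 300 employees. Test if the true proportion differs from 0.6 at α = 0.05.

p̂ = 0.65, p₀ = 0.6. z = (p̂ - p₀)/√(p₀(1-p₀)/n) = 1.768. Critical: ±1.96. Fail to reject H₀.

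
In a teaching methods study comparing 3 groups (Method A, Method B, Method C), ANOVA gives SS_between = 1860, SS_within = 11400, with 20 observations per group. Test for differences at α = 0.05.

df_between = 2, df_within = 57. F = MS_between/MS_within = 930.0/200.0 = 4.65. F_crit ≈ 3.159. Reject H₀. At least one mean differs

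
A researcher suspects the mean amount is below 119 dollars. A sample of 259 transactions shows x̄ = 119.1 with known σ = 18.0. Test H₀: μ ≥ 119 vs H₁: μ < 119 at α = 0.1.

z = 0.089. Critical value: -1.28. Fail to reject H₀.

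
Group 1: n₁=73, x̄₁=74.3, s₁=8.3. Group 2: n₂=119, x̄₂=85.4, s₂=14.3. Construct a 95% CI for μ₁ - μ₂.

Difference = -11.1. SE = √(8.3²/73 + 14.3²/119) = 1.632. CI = (-14.3, -7.9)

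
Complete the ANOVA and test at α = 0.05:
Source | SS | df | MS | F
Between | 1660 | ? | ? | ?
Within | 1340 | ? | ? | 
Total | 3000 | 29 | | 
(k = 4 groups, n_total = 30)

df_between = 3, df_within = 26. MS_between = 553.33, MS_within = 51.54. F = 10.736, F_crit ≈ 2.975. Reject H₀.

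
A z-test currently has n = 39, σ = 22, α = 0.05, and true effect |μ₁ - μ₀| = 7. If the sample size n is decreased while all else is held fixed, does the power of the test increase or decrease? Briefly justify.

Power decreases: a smaller n inflates the standard error σ/√n, pulling the sampling distribution under H₁ back toward the critical value.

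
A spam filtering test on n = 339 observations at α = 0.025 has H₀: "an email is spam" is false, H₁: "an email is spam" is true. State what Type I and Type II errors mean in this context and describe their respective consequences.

Type I (false positive): concluding that an email is spam when it is not — a legitimate email is sent to the spam folder and the user misses it. Type II (false negative): failing to conclude that an email is spam when it is — a spam email lands in the inbox. Which is costlier depends on domain priorities and is a judgement call rather than a statistical fact.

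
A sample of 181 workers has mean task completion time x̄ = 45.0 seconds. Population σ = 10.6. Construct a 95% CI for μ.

CI = x̄ ± z*(σ/√n) = 45.0 ± 1.96(10.6/√181) = 45.0 ± 1.54 = (43.46, 46.54)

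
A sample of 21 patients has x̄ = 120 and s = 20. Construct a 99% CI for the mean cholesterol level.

CI = x̄ ± t*(s/√n) = 120 ± 2.845(20/√21) = (107.58, 132.42)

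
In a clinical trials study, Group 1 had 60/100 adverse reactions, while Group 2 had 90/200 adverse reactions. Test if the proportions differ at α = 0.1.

p̂₁ = 0.6, p̂₂ = 0.45, pooled p̂ = 0.5. z = 2.449. Critical: ±1.645. Reject H₀.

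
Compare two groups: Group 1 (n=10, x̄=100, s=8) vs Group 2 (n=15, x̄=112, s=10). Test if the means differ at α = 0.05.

Pooled sp = 9.27. t = -3.171, df = 23. Critical t = ±2.069. Reject H₀.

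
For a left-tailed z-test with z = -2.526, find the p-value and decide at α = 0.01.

p = P(Z < -2.526) = Φ(-2.526) ≈ 0.0058. Since p < 0.01, reject H₀ (significant) at α = 0.01.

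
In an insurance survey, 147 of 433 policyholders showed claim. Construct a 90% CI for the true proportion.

p̂ = 0.339. CI = p̂ ± z*√(p̂(1-p̂)/n) = (0.302, 0.377)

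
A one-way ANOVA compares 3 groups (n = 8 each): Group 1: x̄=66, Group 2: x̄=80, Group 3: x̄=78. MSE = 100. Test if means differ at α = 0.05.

Grand mean = 74.67. SS_between = 917.33, MS_between = 458.67. F = 4.587, F_crit ≈ 3.467. Reject H₀.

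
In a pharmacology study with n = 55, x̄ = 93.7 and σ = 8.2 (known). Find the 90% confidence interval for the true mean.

CI = x̄ ± z*(σ/√n) = 93.7 ± 1.645(8.2/√55) = 93.7 ± 1.82 = (91.88, 95.52)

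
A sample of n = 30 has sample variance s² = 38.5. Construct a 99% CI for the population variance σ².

df = 29. χ²_{0.005} = 52.336, χ²_{0.995} = 13.121. CI for σ² = ((n-1)s²/χ²_{α/2}, (n-1)s²/χ²_{1-α/2}) = (29·38.5/52.336, 29·38.5/13.121) = (21.33, 85.09)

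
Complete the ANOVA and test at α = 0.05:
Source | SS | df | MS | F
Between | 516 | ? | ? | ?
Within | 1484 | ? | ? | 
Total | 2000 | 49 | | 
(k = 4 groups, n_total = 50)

df_between = 3, df_within = 46. MS_between = 172.0, MS_within = 32.26. F = 5.332, F_crit ≈ 2.807. Reject H₀.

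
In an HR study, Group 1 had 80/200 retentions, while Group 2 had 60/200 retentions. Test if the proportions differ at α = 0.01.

p̂₁ = 0.4, p̂₂ = 0.3, pooled p̂ = 0.35. z = 2.097. Critical: ±2.576. Fail to reject H₀.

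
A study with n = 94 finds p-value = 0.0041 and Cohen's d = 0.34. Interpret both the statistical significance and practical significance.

Statistically significant (p = 0.0041 < 0.05). Cohen's d = 0.34 indicates a small effect size. Both statistical and practical significance should be considered.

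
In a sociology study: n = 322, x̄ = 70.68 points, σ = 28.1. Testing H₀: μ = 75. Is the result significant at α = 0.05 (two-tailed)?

z = (70.68 - 75)/(28.1/√322) = -2.759. Since |z| > 1.96, significant at α = 0.05.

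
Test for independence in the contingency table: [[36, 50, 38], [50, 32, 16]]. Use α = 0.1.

χ² = 12.317. df = 2, critical = 4.605. Reject H₀. Variables are dependent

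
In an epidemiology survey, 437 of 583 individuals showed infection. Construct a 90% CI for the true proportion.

p̂ = 0.75. CI = p̂ ± z*√(p̂(1-p̂)/n) = (0.72, 0.779)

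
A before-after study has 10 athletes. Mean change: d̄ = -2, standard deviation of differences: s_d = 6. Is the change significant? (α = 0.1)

t = d̄/(s_d/√n) = -2/(6/√10) = -1.054. df = 9, critical t = ±1.833. Fail to reject H₀.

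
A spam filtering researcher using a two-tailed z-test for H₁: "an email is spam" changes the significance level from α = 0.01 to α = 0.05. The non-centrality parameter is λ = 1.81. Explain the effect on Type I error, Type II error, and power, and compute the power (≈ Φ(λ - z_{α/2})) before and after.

Increasing α from 0.01 to 0.05:
• Type I error rate increases (α is the Type I rate by definition).
• Critical value moves from z_{α/2} = 2.576 to 1.96, so power = Φ(λ - z_{α/2}) goes from Φ(1.81 - 2.576) = 0.222 to Φ(1.81 - 1.96) = 0.44.
• Type II error rate β = 1 - power therefore decreases (0.778 → 0.56).
Appropriate when false negatives are costly — here, a spam email lands in the inbox.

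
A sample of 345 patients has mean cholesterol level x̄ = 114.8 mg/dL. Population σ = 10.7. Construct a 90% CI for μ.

CI = x̄ ± z*(σ/√n) = 114.8 ± 1.645(10.7/√345) = 114.8 ± 0.95 = (113.85, 115.75)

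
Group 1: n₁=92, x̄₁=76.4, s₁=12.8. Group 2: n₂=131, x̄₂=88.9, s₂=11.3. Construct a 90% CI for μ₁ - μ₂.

Difference = -12.5. SE = √(12.8²/92 + 11.3²/131) = 1.66. CI = (-15.23, -9.77)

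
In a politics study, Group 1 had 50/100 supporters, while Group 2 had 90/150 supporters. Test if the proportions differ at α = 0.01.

p̂₁ = 0.5, p̂₂ = 0.6, pooled p̂ = 0.56. z = -1.56. Critical: ±2.576. Fail to reject H₀.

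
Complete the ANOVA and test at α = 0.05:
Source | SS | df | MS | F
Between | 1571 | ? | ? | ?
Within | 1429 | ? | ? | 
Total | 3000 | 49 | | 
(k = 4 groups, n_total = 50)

df_between = 3, df_within = 46. MS_between = 523.67, MS_within = 31.07. F = 16.857, F_crit ≈ 2.807. Reject H₀.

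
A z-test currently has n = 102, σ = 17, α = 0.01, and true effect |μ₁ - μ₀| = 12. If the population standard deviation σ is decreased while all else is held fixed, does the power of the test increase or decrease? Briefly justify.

Power increases: a smaller σ shrinks the standard error σ/√n, moving the sampling distribution under H₁ further from the critical value.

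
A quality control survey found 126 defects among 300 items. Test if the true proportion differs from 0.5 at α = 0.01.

p̂ = 0.42, p₀ = 0.5. z = (p̂ - p₀)/√(p₀(1-p₀)/n) = -2.771. Critical: ±2.576. Reject H₀.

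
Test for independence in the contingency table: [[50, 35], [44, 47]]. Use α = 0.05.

χ² = 1.937. df = 1, critical = 3.841. Fail to reject H₀. No evidence of dependence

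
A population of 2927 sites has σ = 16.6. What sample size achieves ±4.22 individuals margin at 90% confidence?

Without FPC: n₀ = (1.645×16.6/4.22)² = 41.872. With FPC: n = n₀N/(n₀+N-1) = 41.3 → n = 42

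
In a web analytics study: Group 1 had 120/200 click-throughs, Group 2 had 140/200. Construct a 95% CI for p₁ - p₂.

p̂₁ = 0.6, p̂₂ = 0.7. Difference = -0.1. CI = (-0.193, -0.007)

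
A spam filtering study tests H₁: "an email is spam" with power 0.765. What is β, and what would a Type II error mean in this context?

β = 1 - power = 1 - 0.765 = 0.235. A Type II error is failing to reject H₀ when H₀ is false (false negative) — here, failing to conclude that an email is spam when in fact it is true. Consequence: a spam email lands in the inbox.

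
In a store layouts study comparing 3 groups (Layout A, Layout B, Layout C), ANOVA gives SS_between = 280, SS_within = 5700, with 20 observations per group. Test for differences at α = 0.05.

df_between = 2, df_within = 57. F = MS_between/MS_within = 140.0/100.0 = 1.4. F_crit ≈ 3.159. Fail to reject H₀.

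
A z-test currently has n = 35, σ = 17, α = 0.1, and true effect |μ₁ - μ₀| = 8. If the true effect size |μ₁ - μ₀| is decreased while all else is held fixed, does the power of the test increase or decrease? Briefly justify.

Power decreases: a smaller true effect decreases the non-centrality λ = |μ₁ - μ₀|/(σ/√n).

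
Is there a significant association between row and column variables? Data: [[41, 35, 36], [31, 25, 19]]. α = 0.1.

χ² = 1.03. df = 2, critical = 4.605. Fail to reject H₀. No evidence of dependence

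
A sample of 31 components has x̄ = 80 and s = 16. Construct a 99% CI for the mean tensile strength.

CI = x̄ ± t*(s/√n) = 80 ± 2.75(16/√31) = (72.1, 87.9)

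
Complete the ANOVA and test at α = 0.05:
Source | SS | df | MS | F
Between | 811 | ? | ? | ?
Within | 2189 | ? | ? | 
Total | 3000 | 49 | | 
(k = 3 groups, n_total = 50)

df_between = 2, df_within = 47. MS_between = 405.5, MS_within = 46.57. F = 8.706, F_crit ≈ 3.195. Reject H₀.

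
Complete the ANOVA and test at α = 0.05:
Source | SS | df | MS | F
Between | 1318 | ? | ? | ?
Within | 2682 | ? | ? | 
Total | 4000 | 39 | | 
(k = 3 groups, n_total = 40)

df_between = 2, df_within = 37. MS_between = 659.0, MS_within = 72.49. F = 9.091, F_crit ≈ 3.252. Reject H₀.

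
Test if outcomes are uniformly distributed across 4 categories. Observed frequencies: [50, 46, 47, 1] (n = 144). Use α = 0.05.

Expected = 36 each. χ² = Σ(O-E)²/E = 45.611. df = 3, critical value = 7.815. Reject H₀.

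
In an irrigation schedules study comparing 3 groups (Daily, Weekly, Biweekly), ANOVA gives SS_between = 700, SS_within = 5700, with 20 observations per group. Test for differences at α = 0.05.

df_between = 2, df_within = 57. F = MS_between/MS_within = 350.0/100.0 = 3.5. F_crit ≈ 3.159. Reject H₀. At least one mean differs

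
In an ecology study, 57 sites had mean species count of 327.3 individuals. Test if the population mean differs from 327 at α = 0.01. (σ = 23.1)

z = (x̄ - μ₀)/(σ/√n) = (327.3 - 327)/(23.1/√57) = 0.098. Critical value: ±2.576. Since |0.098| ≤ 2.576, Fail to reject H₀.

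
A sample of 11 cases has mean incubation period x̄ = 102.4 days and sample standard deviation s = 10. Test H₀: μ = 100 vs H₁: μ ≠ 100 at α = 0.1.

t = (x̄ - μ₀)/(s/√n) = (102.4 - 100)/(10/√11) = 0.796. df = 10, critical t = ±1.812. Fail to reject H₀.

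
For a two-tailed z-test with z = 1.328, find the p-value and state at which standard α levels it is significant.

p = 2·P(Z > |1.328|) = 2·(1 - Φ(1.328)) ≈ 0.1842. Not significant at any standard level.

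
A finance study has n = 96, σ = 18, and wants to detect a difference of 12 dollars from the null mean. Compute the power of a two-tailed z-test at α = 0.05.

SE = σ/√n = 18/√96 = 1.837. Non-centrality λ = d/SE = 12/1.837 = 6.532. Power ≈ Φ(λ - z_{α/2}) = Φ(6.532 - 1.96) = Φ(4.572) = 1.0.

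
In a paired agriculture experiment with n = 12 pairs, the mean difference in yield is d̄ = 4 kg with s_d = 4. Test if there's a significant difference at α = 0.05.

t = d̄/(s_d/√n) = 4/(4/√12) = 3.464. df = 11, critical t = ±2.201. Reject H₀.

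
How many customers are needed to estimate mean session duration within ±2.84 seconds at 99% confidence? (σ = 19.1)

n = (z*σ/E)² = (2.576×19.1/2.84)² = 300.1 → n = 301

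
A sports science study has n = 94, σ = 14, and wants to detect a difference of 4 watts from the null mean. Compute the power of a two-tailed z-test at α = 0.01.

SE = σ/√n = 14/√94 = 1.444. Non-centrality λ = d/SE = 4/1.444 = 2.77. Power ≈ Φ(λ - z_{α/2}) = Φ(2.77 - 2.576) = Φ(0.194) = 0.577.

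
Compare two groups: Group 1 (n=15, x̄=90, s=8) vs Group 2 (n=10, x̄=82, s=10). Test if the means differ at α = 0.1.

Pooled sp = 8.84. t = 2.218, df = 23. Critical t = ±1.714. Reject H₀.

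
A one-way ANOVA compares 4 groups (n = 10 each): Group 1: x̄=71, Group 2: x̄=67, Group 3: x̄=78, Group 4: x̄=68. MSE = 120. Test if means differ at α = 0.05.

Grand mean = 71.0. SS_between = 740.0, MS_between = 246.67. F = 2.056, F_crit ≈ 2.866. Fail to reject H₀.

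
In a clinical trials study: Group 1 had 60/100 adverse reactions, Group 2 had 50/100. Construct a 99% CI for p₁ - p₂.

p̂₁ = 0.6, p̂₂ = 0.5. Difference = 0.1. CI = (-0.08, 0.28)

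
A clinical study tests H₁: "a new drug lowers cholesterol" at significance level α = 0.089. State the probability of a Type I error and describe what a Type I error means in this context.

P(Type I error) = α = 0.089. A Type I error is rejecting H₀ when H₀ is actually true (false positive) — here, concluding that a new drug lowers cholesterol when in fact this is not the case. Consequence: approving an ineffective drug — patients take a useless medication and may skip effective alternatives.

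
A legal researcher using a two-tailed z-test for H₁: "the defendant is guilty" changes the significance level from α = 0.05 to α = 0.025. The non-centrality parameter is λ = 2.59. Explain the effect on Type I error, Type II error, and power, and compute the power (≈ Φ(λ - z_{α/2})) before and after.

Decreasing α from 0.05 to 0.025:
• Type I error rate decreases (α is the Type I rate by definition).
• Critical value moves from z_{α/2} = 1.96 to 2.241, so power = Φ(λ - z_{α/2}) goes from Φ(2.59 - 1.96) = 0.736 to Φ(2.59 - 2.241) = 0.636.
• Type II error rate β = 1 - power therefore increases (0.264 → 0.364).
Appropriate when false positives are costly — here, convicting an innocent person.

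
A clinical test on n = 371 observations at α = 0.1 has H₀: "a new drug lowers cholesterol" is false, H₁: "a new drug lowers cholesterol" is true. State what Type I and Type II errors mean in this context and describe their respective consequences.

Type I (false positive): concluding that a new drug lowers cholesterol when it is not — approving an ineffective drug — patients take a useless medication and may skip effective alternatives. Type II (false negative): failing to conclude that a new drug lowers cholesterol when it is — shelving an effective drug — patients miss out on a treatment that would have helped. Which is costlier depends on domain priorities and is a judgement call rather than a statistical fact.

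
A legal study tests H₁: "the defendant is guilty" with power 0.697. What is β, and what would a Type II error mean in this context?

β = 1 - power = 1 - 0.697 = 0.303. A Type II error is failing to reject H₀ when H₀ is false (false negative) — here, failing to conclude that the defendant is guilty when in fact it is true. Consequence: acquitting a guilty person.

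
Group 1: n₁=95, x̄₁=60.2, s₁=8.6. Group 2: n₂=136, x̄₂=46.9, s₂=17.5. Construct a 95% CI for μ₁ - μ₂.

Difference = 13.3. SE = √(8.6²/95 + 17.5²/136) = 1.741. CI = (9.89, 16.71)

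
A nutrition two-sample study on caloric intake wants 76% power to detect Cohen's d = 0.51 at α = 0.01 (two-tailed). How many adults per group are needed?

z_{α/2} = 2.576, z_β = Φ⁻¹(0.76) = 0.706. For medium effect (d = 0.51): n per group = 2(z_{α/2} + z_β)²/d² = 2(2.576 + 0.706)²/0.51² = 82.8 → 83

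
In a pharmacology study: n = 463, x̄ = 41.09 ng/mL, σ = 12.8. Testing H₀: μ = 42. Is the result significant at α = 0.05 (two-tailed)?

z = (41.09 - 42)/(12.8/√463) = -1.53. Since |z| ≤ 1.96, not significant at α = 0.05.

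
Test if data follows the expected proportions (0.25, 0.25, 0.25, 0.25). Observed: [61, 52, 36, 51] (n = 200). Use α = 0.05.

Expected: [50.0, 50.0, 50.0, 50.0]. χ² = 6.44. df = 3, critical = 7.815. Fail to reject H₀.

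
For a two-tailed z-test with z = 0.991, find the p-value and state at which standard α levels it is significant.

p = 2·P(Z > |0.991|) = 2·(1 - Φ(0.991)) ≈ 0.3217. Not significant at any standard level.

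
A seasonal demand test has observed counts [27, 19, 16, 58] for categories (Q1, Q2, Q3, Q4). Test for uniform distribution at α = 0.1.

Expected = 30 each. χ² = Σ(O-E)²/E = 37.0. df = 3, critical value = 6.251. Reject H₀.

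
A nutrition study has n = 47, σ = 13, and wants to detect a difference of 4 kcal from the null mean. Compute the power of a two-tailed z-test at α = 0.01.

SE = σ/√n = 13/√47 = 1.896. Non-centrality λ = d/SE = 4/1.896 = 2.109. Power ≈ Φ(λ - z_{α/2}) = Φ(2.109 - 2.576) = Φ(-0.467) = 0.32.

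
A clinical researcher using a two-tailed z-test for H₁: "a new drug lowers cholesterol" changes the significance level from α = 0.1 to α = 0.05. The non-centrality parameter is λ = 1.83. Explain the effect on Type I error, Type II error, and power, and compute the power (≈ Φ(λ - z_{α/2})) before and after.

Decreasing α from 0.1 to 0.05:
• Type I error rate decreases (α is the Type I rate by definition).
• Critical value moves from z_{α/2} = 1.645 to 1.96, so power = Φ(λ - z_{α/2}) goes from Φ(1.83 - 1.645) = 0.573 to Φ(1.83 - 1.96) = 0.448.
• Type II error rate β = 1 - power therefore increases (0.427 → 0.552).
Appropriate when false positives are costly — here, approving an ineffective drug — patients take a useless medication and may skip effective alternatives.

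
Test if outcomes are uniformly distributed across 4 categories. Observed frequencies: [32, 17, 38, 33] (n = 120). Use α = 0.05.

Expected = 30 each. χ² = Σ(O-E)²/E = 8.2. df = 3, critical value = 7.815. Reject H₀.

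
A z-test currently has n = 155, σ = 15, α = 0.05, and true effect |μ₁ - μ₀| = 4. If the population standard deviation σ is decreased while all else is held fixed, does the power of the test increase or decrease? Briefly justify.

Power increases: a smaller σ shrinks the standard error σ/√n, moving the sampling distribution under H₁ further from the critical value.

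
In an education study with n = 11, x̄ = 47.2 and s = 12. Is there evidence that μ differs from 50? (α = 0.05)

t = (x̄ - μ₀)/(s/√n) = (47.2 - 50)/(12/√11) = -0.774. df = 10, critical t = ±2.228. Fail to reject H₀.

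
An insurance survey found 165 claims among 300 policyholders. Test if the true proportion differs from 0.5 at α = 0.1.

p̂ = 0.55, p₀ = 0.5. z = (p̂ - p₀)/√(p₀(1-p₀)/n) = 1.732. Critical: ±1.645. Reject H₀.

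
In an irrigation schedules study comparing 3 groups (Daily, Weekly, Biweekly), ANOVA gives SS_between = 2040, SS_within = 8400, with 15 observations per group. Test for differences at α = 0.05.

df_between = 2, df_within = 42. F = MS_between/MS_within = 1020.0/200.0 = 5.1. F_crit ≈ 3.22. Reject H₀. At least one mean differs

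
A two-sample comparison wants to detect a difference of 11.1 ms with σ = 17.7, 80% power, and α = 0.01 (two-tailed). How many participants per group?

n per group = 2(z_α/2 + z_β)²σ²/d² = 2×(2.576 + 0.84)²×17.7²/11.1² = 59.3 → n = 60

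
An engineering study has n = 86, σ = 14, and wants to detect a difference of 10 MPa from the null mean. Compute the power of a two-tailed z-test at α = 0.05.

SE = σ/√n = 14/√86 = 1.51. Non-centrality λ = d/SE = 10/1.51 = 6.624. Power ≈ Φ(λ - z_{α/2}) = Φ(6.624 - 1.96) = Φ(4.664) = 1.0.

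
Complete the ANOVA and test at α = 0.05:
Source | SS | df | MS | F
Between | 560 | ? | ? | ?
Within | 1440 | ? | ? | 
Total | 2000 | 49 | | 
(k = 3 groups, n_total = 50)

df_between = 2, df_within = 47. MS_between = 280.0, MS_within = 30.64. F = 9.139, F_crit ≈ 3.195. Reject H₀.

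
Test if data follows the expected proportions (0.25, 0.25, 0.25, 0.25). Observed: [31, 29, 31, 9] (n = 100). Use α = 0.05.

Expected: [25.0, 25.0, 25.0, 25.0]. χ² = 13.76. df = 3, critical = 7.815. Reject H₀.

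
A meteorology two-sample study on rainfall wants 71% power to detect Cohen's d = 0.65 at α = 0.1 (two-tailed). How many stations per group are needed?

z_{α/2} = 1.645, z_β = Φ⁻¹(0.71) = 0.553. For medium effect (d = 0.65): n per group = 2(z_{α/2} + z_β)²/d² = 2(1.645 + 0.553)²/0.65² = 22.9 → 23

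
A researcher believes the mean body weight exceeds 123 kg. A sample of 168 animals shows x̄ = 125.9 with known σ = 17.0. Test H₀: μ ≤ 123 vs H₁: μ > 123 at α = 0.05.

z = 2.211. Critical value: 1.645. Reject H₀.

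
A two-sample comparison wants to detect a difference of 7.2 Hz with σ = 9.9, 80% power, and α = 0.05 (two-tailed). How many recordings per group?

n per group = 2(z_α/2 + z_β)²σ²/d² = 2×(1.96 + 0.84)²×9.9²/7.2² = 29.6 → n = 30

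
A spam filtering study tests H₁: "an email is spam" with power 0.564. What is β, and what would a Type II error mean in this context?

β = 1 - power = 1 - 0.564 = 0.436. A Type II error is failing to reject H₀ when H₀ is false (false negative) — here, failing to conclude that an email is spam when in fact it is true. Consequence: a spam email lands in the inbox.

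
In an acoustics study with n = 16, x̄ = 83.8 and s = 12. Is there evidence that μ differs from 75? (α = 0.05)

t = (x̄ - μ₀)/(s/√n) = (83.8 - 75)/(12/√16) = 2.933. df = 15, critical t = ±2.131. Reject H₀.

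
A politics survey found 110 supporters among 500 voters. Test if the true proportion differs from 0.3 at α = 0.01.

p̂ = 0.22, p₀ = 0.3. z = (p̂ - p₀)/√(p₀(1-p₀)/n) = -3.904. Critical: ±2.576. Reject H₀.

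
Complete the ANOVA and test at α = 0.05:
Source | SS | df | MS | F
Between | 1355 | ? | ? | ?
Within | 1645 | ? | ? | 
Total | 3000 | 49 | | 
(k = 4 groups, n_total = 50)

df_between = 3, df_within = 46. MS_between = 451.67, MS_within = 35.76. F = 12.63, F_crit ≈ 2.807. Reject H₀.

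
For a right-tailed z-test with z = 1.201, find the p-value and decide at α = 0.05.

p = P(Z > 1.201) = 1 - Φ(1.201) ≈ 0.1149. Since p ≥ 0.05, fail to reject H₀ (not significant) at α = 0.05.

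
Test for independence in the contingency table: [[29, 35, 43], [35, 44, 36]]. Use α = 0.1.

χ² = 1.922. df = 2, critical = 4.605. Fail to reject H₀. No evidence of dependence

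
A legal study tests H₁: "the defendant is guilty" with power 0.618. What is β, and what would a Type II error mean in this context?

β = 1 - power = 1 - 0.618 = 0.382. A Type II error is failing to reject H₀ when H₀ is false (false negative) — here, failing to conclude that the defendant is guilty when in fact it is true. Consequence: acquitting a guilty person.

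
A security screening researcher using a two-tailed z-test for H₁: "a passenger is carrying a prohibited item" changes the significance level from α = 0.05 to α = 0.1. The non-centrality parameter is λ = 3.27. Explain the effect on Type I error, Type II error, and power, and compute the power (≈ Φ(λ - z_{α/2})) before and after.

Increasing α from 0.05 to 0.1:
• Type I error rate increases (α is the Type I rate by definition).
• Critical value moves from z_{α/2} = 1.96 to 1.645, so power = Φ(λ - z_{α/2}) goes from Φ(3.27 - 1.96) = 0.905 to Φ(3.27 - 1.645) = 0.948.
• Type II error rate β = 1 - power therefore decreases (0.095 → 0.052).
Appropriate when false negatives are costly — here, letting a prohibited item through — security breach.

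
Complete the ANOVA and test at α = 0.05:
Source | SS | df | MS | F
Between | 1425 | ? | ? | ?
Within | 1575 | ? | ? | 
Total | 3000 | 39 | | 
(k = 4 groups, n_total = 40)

df_between = 3, df_within = 36. MS_between = 475.0, MS_within = 43.75. F = 10.857, F_crit ≈ 2.866. Reject H₀.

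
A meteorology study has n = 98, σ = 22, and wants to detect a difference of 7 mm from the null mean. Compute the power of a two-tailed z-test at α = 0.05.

SE = σ/√n = 22/√98 = 2.222. Non-centrality λ = d/SE = 7/2.222 = 3.15. Power ≈ Φ(λ - z_{α/2}) = Φ(3.15 - 1.96) = Φ(1.19) = 0.883.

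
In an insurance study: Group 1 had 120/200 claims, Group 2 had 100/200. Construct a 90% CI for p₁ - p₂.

p̂₁ = 0.6, p̂₂ = 0.5. Difference = 0.1. CI = (0.019, 0.181)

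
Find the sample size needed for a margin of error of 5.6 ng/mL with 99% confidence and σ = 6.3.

n = (z*σ/E)² = (2.576×6.3/5.6)² = 8.4 → n = 9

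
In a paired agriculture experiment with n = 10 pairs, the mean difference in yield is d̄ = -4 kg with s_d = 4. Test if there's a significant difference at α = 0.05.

t = d̄/(s_d/√n) = -4/(4/√10) = -3.162. df = 9, critical t = ±2.262. Reject H₀.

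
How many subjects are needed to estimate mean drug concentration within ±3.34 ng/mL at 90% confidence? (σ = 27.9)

n = (z*σ/E)² = (1.645×27.9/3.34)² = 188.8 → n = 189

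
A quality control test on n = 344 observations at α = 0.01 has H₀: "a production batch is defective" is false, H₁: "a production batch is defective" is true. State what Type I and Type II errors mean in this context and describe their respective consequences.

Type I (false positive): concluding that a production batch is defective when it is not — scrapping a good batch — wasted material and cost for no reason. Type II (false negative): failing to conclude that a production batch is defective when it is — shipping a defective batch — faulty products reach customers. Which is costlier depends on domain priorities and is a judgement call rather than a statistical fact.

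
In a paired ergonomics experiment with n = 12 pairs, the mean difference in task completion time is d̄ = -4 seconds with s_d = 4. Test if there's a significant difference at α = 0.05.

t = d̄/(s_d/√n) = -4/(4/√12) = -3.464. df = 11, critical t = ±2.201. Reject H₀.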